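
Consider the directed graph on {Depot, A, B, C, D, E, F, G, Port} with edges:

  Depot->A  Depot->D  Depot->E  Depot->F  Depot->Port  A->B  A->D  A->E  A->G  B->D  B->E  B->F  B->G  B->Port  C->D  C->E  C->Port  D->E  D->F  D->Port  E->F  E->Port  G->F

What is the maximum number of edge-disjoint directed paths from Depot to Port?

Assign every edge capacity 1; by Menger, the answer equals the max flow.
Path Depot→Port (+1); total 1.
Path Depot→D→Port (+1); total 2.
Path Depot→E→Port (+1); total 3.
Path Depot→A→B→Port (+1); total 4.
No residual Depot→Port path; max flow = 4.
Certifying cut of size 4: {Depot→A, Depot→D, Depot→E, Depot→Port}.

4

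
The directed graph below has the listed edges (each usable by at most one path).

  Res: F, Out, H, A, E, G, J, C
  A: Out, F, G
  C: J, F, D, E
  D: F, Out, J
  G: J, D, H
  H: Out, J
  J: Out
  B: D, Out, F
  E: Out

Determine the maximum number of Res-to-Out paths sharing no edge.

Assign every edge capacity 1; by Menger, the answer equals the max flow.
Path Res→Out (+1); total 1.
Path Res→A→Out (+1); total 2.
Path Res→E→Out (+1); total 3.
Path Res→H→Out (+1); total 4.
Path Res→J→Out (+1); total 5.
Path Res→C→D→Out (+1); total 6.
No residual Res→Out path; max flow = 6.
Certifying cut of size 6: {D→Out, E→Out, H→Out, J→Out, Res→A, Res→Out}.

6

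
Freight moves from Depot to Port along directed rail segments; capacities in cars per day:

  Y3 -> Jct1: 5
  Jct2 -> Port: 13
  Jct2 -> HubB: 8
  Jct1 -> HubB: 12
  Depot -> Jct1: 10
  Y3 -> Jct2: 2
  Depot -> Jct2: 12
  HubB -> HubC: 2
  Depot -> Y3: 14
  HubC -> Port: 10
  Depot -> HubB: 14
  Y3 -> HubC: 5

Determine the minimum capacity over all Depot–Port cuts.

20

Augment Depot→Jct2→Port: bottleneck 12, flow now 12.
Augment Depot→Y3→Jct2→Port: bottleneck 1, flow now 13.
Augment Depot→Y3→HubC→Port: bottleneck 5, flow now 18.
Augment Depot→HubB→HubC→Port: bottleneck 2, flow now 20.
No augmenting path remains; maximum flow = 20.
By max-flow min-cut, the minimum cut capacity equals the max flow.
In the residual graph, reachable from Depot: {Depot, Y3, Jct1, Jct2, HubB}.
Min-cut edges: Y3→HubC (5), Jct2→Port (13), HubB→HubC (2); capacity 5 + 13 + 2 = 20.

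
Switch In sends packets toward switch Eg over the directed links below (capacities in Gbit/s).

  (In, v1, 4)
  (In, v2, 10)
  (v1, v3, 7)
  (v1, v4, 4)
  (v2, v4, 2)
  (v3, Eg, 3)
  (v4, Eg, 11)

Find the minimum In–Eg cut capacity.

6

Augment In→v1→v3→Eg: bottleneck 3, flow now 3.
Augment In→v1→v4→Eg: bottleneck 1, flow now 4.
Augment In→v2→v4→Eg: bottleneck 2, flow now 6.
No augmenting path remains; maximum flow = 6.
By max-flow min-cut, the minimum cut capacity equals the max flow.
In the residual graph, reachable from In: {In, v2}.
Min-cut edges: In→v1 (4), v2→v4 (2); capacity 4 + 2 = 6.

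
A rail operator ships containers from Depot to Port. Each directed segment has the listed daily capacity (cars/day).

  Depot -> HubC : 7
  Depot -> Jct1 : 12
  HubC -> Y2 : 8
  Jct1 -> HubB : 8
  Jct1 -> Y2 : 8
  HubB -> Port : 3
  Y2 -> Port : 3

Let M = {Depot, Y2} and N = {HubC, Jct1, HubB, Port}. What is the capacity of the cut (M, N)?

Edges leaving {Depot, Y2}: Depot→HubC (7), Depot→Jct1 (12), Y2→Port (3).
Cut capacity = 7 + 12 + 3 = 22.

22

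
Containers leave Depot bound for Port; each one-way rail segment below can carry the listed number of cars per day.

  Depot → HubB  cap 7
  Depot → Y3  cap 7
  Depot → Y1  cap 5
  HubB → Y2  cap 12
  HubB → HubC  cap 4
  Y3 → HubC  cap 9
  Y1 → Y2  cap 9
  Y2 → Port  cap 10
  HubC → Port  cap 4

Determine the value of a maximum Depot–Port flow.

14

Augment Depot→HubB→Y2→Port: bottleneck 7, flow now 7.
Augment Depot→Y3→HubC→Port: bottleneck 4, flow now 11.
Augment Depot→Y1→Y2→Port: bottleneck 3, flow now 14.
No augmenting path remains; maximum flow = 14.
In the residual graph, reachable from Depot: {Depot, HubB, Y3, Y1, Y2, HubC}.
Min-cut edges: Y2→Port (10), HubC→Port (4); capacity 10 + 4 = 14.
This cut is saturated, so no flow can exceed 14.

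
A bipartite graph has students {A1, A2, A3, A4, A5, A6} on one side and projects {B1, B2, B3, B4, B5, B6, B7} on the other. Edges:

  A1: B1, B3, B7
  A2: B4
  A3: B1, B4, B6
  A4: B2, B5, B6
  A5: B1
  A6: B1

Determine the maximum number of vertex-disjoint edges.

5

Unit-capacity flow: source→left, listed edges, right→sink; max matching = max flow.
Augmenting path A1→B1 (+1); matched 1.
Augmenting path A2→B4 (+1); matched 2.
Augmenting path A3→B6 (+1); matched 3.
Augmenting path A4→B2 (+1); matched 4.
Augmenting path A5→B1→A1→B3 (+1); matched 5.
No augmenting path remains; maximum matching = 5.
König certificate: {A1, A2, A3, A4, B1} is a vertex cover of size 5 (every listed pair touches it), so no matching can be larger.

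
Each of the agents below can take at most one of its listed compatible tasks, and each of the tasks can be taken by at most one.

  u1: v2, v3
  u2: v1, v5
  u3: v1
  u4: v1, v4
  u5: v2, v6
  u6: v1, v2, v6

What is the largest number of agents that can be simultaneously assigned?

6

Unit-capacity flow: source→left, listed edges, right→sink; max matching = max flow.
Augmenting path u1→v2 (+1); matched 1.
Augmenting path u2→v1 (+1); matched 2.
Augmenting path u4→v4 (+1); matched 3.
Augmenting path u5→v6 (+1); matched 4.
Augmenting path u3→v1→u2→v5 (+1); matched 5.
Augmenting path u6→v2→u1→v3 (+1); matched 6.
No augmenting path remains; maximum matching = 6.
König certificate: {u1, u2, u3, u4, u5, u6} is a vertex cover of size 6 (every listed pair touches it), so no matching can be larger.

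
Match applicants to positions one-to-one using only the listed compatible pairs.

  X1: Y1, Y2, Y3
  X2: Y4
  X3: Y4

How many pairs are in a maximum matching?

2

Unit-capacity flow: source→left, listed edges, right→sink; max matching = max flow.
Augmenting path X1→Y1 (+1); matched 1.
Augmenting path X2→Y4 (+1); matched 2.
No augmenting path remains; maximum matching = 2.
König certificate: {X1, Y4} is a vertex cover of size 2 (every listed pair touches it), so no matching can be larger.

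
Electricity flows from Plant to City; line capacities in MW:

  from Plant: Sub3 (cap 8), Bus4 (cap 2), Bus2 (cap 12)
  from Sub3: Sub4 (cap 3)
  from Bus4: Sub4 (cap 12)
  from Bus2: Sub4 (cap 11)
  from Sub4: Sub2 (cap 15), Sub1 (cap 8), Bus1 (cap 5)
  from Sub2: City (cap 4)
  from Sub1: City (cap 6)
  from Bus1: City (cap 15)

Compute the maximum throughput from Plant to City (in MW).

Augment Plant→Sub3→Sub4→Sub2→City: bottleneck 3, flow now 3.
Augment Plant→Bus4→Sub4→Sub2→City: bottleneck 1, flow now 4.
Augment Plant→Bus4→Sub4→Sub1→City: bottleneck 1, flow now 5.
Augment Plant→Bus2→Sub4→Sub1→City: bottleneck 5, flow now 10.
Augment Plant→Bus2→Sub4→Bus1→City: bottleneck 5, flow now 15.
No augmenting path remains; maximum flow = 15.
In the residual graph, reachable from Plant: {Plant, Sub3, Bus4, Bus2, Sub4, Sub2, Sub1}.
Min-cut edges: Sub4→Bus1 (5), Sub2→City (4), Sub1→City (6); capacity 5 + 4 + 6 = 15.
This cut is saturated, so no flow can exceed 15.

15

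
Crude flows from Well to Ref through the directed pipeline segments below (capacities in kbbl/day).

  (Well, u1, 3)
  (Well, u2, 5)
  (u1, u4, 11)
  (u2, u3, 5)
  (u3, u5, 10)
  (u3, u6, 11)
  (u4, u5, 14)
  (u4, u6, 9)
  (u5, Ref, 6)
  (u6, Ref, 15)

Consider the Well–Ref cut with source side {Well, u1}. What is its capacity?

16

Edges leaving {Well, u1}: Well→u2 (5), u1→u4 (11).
Cut capacity = 5 + 11 = 16.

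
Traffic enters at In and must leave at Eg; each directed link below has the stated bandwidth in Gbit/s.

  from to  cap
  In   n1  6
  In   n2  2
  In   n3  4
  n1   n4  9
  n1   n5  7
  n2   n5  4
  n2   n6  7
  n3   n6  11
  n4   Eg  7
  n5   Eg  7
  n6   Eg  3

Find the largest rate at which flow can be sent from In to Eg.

11

Augment In→n1→n4→Eg: bottleneck 6, flow now 6.
Augment In→n2→n5→Eg: bottleneck 2, flow now 8.
Augment In→n3→n6→Eg: bottleneck 3, flow now 11.
No augmenting path remains; maximum flow = 11.
In the residual graph, reachable from In: {In, n3, n6}.
Min-cut edges: In→n1 (6), In→n2 (2), n6→Eg (3); capacity 6 + 2 + 3 = 11.
This cut is saturated, so no flow can exceed 11.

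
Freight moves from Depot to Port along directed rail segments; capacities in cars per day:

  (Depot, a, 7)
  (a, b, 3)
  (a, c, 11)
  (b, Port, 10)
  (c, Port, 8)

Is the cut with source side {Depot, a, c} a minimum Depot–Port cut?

No — its capacity is 11, but the minimum cut has capacity 7.

Given cut capacity: 3 + 8 = 11.
Augment Depot→a→b→Port: bottleneck 3, flow now 3.
Augment Depot→a→c→Port: bottleneck 4, flow now 7.
No augmenting path remains; maximum flow = 7.
In the residual graph, reachable from Depot: {Depot}.
Min-cut edges: Depot→a (7); capacity 7 = 7.
Cut capacity 11 exceeds the max flow 7, so it is not minimum.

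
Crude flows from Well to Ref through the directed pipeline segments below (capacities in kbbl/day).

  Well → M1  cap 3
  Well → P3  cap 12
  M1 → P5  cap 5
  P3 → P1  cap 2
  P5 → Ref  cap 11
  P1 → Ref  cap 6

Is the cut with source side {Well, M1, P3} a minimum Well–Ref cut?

No — its capacity is 7, but the minimum cut has capacity 5.

Given cut capacity: 5 + 2 = 7.
Augment Well→M1→P5→Ref: bottleneck 3, flow now 3.
Augment Well→P3→P1→Ref: bottleneck 2, flow now 5.
No augmenting path remains; maximum flow = 5.
In the residual graph, reachable from Well: {Well, P3}.
Min-cut edges: Well→M1 (3), P3→P1 (2); capacity 3 + 2 = 5.
Cut capacity 7 exceeds the max flow 5, so it is not minimum.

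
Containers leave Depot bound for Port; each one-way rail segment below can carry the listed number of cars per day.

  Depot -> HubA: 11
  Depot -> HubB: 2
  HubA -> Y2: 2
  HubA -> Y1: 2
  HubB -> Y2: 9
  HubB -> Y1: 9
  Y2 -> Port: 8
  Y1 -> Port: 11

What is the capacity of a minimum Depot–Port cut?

Augment Depot→HubA→Y2→Port: bottleneck 2, flow now 2.
Augment Depot→HubA→Y1→Port: bottleneck 2, flow now 4.
Augment Depot→HubB→Y2→Port: bottleneck 2, flow now 6.
No augmenting path remains; maximum flow = 6.
By max-flow min-cut, the minimum cut capacity equals the max flow.
In the residual graph, reachable from Depot: {Depot, HubA}.
Min-cut edges: Depot→HubB (2), HubA→Y2 (2), HubA→Y1 (2); capacity 2 + 2 + 2 = 6.

6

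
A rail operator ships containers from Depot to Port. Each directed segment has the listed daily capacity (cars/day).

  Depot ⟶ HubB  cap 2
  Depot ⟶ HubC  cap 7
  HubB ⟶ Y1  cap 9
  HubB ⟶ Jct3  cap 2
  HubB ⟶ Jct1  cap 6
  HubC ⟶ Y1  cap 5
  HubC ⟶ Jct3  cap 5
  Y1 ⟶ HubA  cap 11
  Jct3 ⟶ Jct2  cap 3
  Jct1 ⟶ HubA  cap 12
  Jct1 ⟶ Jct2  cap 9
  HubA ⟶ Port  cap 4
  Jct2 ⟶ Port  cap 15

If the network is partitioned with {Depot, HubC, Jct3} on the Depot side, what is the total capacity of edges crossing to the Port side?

10

Edges leaving {Depot, HubC, Jct3}: Depot→HubB (2), HubC→Y1 (5), Jct3→Jct2 (3).
Cut capacity = 2 + 5 + 3 = 10.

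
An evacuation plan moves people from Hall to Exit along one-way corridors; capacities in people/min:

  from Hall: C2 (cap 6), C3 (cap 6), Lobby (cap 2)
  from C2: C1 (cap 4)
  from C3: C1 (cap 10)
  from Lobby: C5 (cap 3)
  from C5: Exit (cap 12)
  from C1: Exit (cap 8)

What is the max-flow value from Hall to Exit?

10

Augment Hall→C2→C1→Exit: bottleneck 4, flow now 4.
Augment Hall→C3→C1→Exit: bottleneck 4, flow now 8.
Augment Hall→Lobby→C5→Exit: bottleneck 2, flow now 10.
No augmenting path remains; maximum flow = 10.
In the residual graph, reachable from Hall: {Hall, C2, C3, C1}.
Min-cut edges: Hall→Lobby (2), C1→Exit (8); capacity 2 + 8 = 10.
This cut is saturated, so no flow can exceed 10.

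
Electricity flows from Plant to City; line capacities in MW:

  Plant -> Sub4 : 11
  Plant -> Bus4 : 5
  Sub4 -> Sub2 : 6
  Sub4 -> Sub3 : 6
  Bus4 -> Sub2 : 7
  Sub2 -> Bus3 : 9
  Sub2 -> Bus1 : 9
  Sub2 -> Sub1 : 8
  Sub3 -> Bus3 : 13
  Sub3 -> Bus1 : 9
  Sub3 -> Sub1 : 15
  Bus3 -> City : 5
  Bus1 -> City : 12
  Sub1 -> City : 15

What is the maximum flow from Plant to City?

Augment Plant→Sub4→Sub2→Bus3→City: bottleneck 5, flow now 5.
Augment Plant→Sub4→Sub2→Bus1→City: bottleneck 1, flow now 6.
Augment Plant→Sub4→Sub3→Bus1→City: bottleneck 5, flow now 11.
Augment Plant→Bus4→Sub2→Bus1→City: bottleneck 5, flow now 16.
No augmenting path remains; maximum flow = 16.
In the residual graph, reachable from Plant: {Plant}.
Min-cut edges: Plant→Sub4 (11), Plant→Bus4 (5); capacity 11 + 5 = 16.
This cut is saturated, so no flow can exceed 16.

16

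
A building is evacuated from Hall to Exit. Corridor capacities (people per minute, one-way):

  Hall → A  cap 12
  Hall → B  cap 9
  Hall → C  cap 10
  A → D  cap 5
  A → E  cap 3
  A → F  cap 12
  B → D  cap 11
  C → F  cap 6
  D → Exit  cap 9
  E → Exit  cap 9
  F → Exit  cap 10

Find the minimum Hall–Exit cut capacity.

22

Augment Hall→A→D→Exit: bottleneck 5, flow now 5.
Augment Hall→A→E→Exit: bottleneck 3, flow now 8.
Augment Hall→A→F→Exit: bottleneck 4, flow now 12.
Augment Hall→B→D→Exit: bottleneck 4, flow now 16.
Augment Hall→C→F→Exit: bottleneck 6, flow now 22.
No augmenting path remains; maximum flow = 22.
By max-flow min-cut, the minimum cut capacity equals the max flow.
In the residual graph, reachable from Hall: {Hall, A, B, C, D, F}.
Min-cut edges: A→E (3), D→Exit (9), F→Exit (10); capacity 3 + 9 + 10 = 22.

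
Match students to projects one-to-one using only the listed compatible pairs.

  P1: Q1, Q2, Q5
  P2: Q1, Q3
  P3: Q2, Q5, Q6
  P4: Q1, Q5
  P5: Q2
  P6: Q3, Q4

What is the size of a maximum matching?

6

Unit-capacity flow: source→left, listed edges, right→sink; max matching = max flow.
Augmenting path P1→Q1 (+1); matched 1.
Augmenting path P2→Q3 (+1); matched 2.
Augmenting path P3→Q2 (+1); matched 3.
Augmenting path P4→Q5 (+1); matched 4.
Augmenting path P6→Q4 (+1); matched 5.
Augmenting path P5→Q2→P3→Q6 (+1); matched 6.
No augmenting path remains; maximum matching = 6.
König certificate: {P1, P2, P3, P4, P5, P6} is a vertex cover of size 6 (every listed pair touches it), so no matching can be larger.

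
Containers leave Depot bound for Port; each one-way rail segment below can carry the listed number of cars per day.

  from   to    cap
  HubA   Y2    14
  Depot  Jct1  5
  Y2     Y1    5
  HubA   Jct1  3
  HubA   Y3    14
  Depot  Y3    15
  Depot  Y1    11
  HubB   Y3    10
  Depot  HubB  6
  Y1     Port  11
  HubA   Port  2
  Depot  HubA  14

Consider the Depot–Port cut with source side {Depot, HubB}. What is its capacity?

55

Edges leaving {Depot, HubB}: Depot→HubA (14), Depot→Y3 (15), Depot→Y1 (11), Depot→Jct1 (5), HubB→Y3 (10).
Cut capacity = 14 + 15 + 11 + 5 + 10 = 55.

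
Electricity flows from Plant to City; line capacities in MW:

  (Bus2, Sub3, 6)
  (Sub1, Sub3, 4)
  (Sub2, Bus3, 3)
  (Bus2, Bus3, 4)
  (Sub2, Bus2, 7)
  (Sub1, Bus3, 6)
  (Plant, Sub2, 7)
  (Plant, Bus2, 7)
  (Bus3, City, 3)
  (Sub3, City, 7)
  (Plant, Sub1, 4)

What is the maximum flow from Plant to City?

Augment Plant→Bus2→Sub3→City: bottleneck 6, flow now 6.
Augment Plant→Bus2→Bus3→City: bottleneck 1, flow now 7.
Augment Plant→Sub2→Bus3→City: bottleneck 2, flow now 9.
Augment Plant→Sub1→Sub3→City: bottleneck 1, flow now 10.
No augmenting path remains; maximum flow = 10.
In the residual graph, reachable from Plant: {Plant, Bus2, Sub2, Sub1, Sub3, Bus3}.
Min-cut edges: Sub3→City (7), Bus3→City (3); capacity 7 + 3 = 10.
This cut is saturated, so no flow can exceed 10.

10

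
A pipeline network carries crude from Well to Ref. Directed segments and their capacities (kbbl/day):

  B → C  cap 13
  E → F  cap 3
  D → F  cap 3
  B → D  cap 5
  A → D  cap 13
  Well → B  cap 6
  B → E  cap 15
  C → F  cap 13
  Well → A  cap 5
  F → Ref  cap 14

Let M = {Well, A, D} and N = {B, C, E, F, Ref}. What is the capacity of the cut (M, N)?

Edges leaving {Well, A, D}: Well→B (6), D→F (3).
Cut capacity = 6 + 3 = 9.

9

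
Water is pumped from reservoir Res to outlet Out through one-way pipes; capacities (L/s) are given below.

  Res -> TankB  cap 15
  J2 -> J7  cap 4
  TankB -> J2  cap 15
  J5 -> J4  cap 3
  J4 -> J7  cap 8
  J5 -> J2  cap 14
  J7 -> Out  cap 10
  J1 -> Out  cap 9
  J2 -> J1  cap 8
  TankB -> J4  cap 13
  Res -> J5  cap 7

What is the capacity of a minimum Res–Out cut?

18

Augment Res→TankB→J4→J7→Out: bottleneck 8, flow now 8.
Augment Res→TankB→J2→J1→Out: bottleneck 7, flow now 15.
Augment Res→J5→J2→J1→Out: bottleneck 1, flow now 16.
Augment Res→J5→J2→J7→Out: bottleneck 2, flow now 18.
No augmenting path remains; maximum flow = 18.
By max-flow min-cut, the minimum cut capacity equals the max flow.
In the residual graph, reachable from Res: {Res, TankB, J5, J4, J2, J7}.
Min-cut edges: J2→J1 (8), J7→Out (10); capacity 8 + 10 = 18.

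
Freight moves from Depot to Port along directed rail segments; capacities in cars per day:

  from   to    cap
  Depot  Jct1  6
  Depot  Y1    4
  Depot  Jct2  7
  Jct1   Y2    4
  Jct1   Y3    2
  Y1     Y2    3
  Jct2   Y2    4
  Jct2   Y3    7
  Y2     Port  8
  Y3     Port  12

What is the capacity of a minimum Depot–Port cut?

Augment Depot→Jct1→Y2→Port: bottleneck 4, flow now 4.
Augment Depot→Jct1→Y3→Port: bottleneck 2, flow now 6.
Augment Depot→Y1→Y2→Port: bottleneck 3, flow now 9.
Augment Depot→Jct2→Y2→Port: bottleneck 1, flow now 10.
Augment Depot→Jct2→Y3→Port: bottleneck 6, flow now 16.
No augmenting path remains; maximum flow = 16.
By max-flow min-cut, the minimum cut capacity equals the max flow.
In the residual graph, reachable from Depot: {Depot, Y1}.
Min-cut edges: Depot→Jct1 (6), Depot→Jct2 (7), Y1→Y2 (3); capacity 6 + 7 + 3 = 16.

16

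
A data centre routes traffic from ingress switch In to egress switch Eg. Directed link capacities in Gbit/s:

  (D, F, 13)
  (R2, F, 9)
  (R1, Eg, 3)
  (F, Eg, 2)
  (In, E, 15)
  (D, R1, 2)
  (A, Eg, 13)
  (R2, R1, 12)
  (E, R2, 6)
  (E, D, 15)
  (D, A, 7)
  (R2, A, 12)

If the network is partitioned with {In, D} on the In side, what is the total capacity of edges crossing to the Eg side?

Edges leaving {In, D}: In→E (15), D→A (7), D→F (13), D→R1 (2).
Cut capacity = 15 + 7 + 13 + 2 = 37.

37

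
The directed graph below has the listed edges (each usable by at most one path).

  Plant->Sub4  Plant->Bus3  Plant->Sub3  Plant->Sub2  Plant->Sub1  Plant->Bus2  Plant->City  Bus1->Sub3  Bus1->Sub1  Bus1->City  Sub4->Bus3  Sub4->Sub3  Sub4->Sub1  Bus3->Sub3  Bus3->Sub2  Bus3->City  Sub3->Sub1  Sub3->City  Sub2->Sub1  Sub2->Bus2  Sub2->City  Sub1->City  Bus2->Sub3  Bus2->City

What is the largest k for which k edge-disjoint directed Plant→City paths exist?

6

Assign every edge capacity 1; by Menger, the answer equals the max flow.
Path Plant→City (+1); total 1.
Path Plant→Bus3→City (+1); total 2.
Path Plant→Sub3→City (+1); total 3.
Path Plant→Sub2→City (+1); total 4.
Path Plant→Sub1→City (+1); total 5.
Path Plant→Bus2→City (+1); total 6.
No residual Plant→City path; max flow = 6.
Certifying cut of size 6: {Bus2→City, Bus3→City, Plant→City, Sub1→City, Sub2→City, Sub3→City}.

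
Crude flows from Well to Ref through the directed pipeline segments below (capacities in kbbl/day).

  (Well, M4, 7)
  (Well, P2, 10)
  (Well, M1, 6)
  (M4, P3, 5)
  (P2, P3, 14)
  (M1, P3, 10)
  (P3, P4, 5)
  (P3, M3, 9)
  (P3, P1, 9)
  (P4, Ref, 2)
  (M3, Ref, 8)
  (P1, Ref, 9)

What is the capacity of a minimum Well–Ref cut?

19

Augment Well→M4→P3→P4→Ref: bottleneck 2, flow now 2.
Augment Well→M4→P3→M3→Ref: bottleneck 3, flow now 5.
Augment Well→P2→P3→M3→Ref: bottleneck 5, flow now 10.
Augment Well→P2→P3→P1→Ref: bottleneck 5, flow now 15.
Augment Well→M1→P3→P1→Ref: bottleneck 4, flow now 19.
No augmenting path remains; maximum flow = 19.
By max-flow min-cut, the minimum cut capacity equals the max flow.
In the residual graph, reachable from Well: {Well, M4, P2, M1, P3, P4, M3}.
Min-cut edges: P3→P1 (9), P4→Ref (2), M3→Ref (8); capacity 9 + 2 + 8 = 19.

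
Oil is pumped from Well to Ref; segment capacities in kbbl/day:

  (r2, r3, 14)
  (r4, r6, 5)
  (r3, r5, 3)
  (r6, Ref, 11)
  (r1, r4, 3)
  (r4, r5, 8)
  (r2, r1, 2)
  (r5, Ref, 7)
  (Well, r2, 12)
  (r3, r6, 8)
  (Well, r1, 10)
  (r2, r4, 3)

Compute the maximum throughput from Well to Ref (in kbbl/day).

Augment Well→r1→r4→r5→Ref: bottleneck 3, flow now 3.
Augment Well→r2→r3→r5→Ref: bottleneck 3, flow now 6.
Augment Well→r2→r3→r6→Ref: bottleneck 8, flow now 14.
Augment Well→r2→r4→r5→Ref: bottleneck 1, flow now 15.
No augmenting path remains; maximum flow = 15.
In the residual graph, reachable from Well: {Well, r1}.
Min-cut edges: Well→r2 (12), r1→r4 (3); capacity 12 + 3 = 15.
This cut is saturated, so no flow can exceed 15.

15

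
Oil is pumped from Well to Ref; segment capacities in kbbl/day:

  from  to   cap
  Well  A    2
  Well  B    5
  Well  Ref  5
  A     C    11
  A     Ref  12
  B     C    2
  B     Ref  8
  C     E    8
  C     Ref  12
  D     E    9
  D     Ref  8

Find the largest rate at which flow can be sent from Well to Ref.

Augment Well→Ref: bottleneck 5, flow now 5.
Augment Well→A→Ref: bottleneck 2, flow now 7.
Augment Well→B→Ref: bottleneck 5, flow now 12.
No augmenting path remains; maximum flow = 12.
In the residual graph, reachable from Well: {Well}.
Min-cut edges: Well→A (2), Well→B (5), Well→Ref (5); capacity 2 + 5 + 5 = 12.
This cut is saturated, so no flow can exceed 12.

12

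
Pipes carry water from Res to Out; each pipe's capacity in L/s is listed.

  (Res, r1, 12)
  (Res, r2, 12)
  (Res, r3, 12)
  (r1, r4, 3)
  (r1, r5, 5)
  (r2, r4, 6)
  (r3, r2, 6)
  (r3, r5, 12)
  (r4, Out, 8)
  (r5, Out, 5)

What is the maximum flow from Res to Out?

Augment Res→r1→r4→Out: bottleneck 3, flow now 3.
Augment Res→r1→r5→Out: bottleneck 5, flow now 8.
Augment Res→r2→r4→Out: bottleneck 5, flow now 13.
No augmenting path remains; maximum flow = 13.
In the residual graph, reachable from Res: {Res, r1, r2, r3, r4, r5}.
Min-cut edges: r4→Out (8), r5→Out (5); capacity 8 + 5 = 13.
This cut is saturated, so no flow can exceed 13.

13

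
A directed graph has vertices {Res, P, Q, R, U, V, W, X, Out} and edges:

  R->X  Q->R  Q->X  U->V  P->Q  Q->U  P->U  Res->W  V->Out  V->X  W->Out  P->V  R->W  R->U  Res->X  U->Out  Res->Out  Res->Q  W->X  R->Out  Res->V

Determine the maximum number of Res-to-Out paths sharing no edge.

Assign every edge capacity 1; by Menger, the answer equals the max flow.
Path Res→Out (+1); total 1.
Path Res→V→Out (+1); total 2.
Path Res→W→Out (+1); total 3.
Path Res→Q→R→Out (+1); total 4.
No residual Res→Out path; max flow = 4.
Certifying cut of size 4: {Res→Out, Res→Q, Res→V, Res→W}.

4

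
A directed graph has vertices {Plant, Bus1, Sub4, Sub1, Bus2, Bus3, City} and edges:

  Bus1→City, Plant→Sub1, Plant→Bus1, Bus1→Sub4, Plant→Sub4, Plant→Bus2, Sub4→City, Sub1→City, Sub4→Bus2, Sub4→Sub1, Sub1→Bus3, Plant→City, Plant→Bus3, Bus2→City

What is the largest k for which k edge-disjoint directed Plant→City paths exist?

Assign every edge capacity 1; by Menger, the answer equals the max flow.
Path Plant→City (+1); total 1.
Path Plant→Bus1→City (+1); total 2.
Path Plant→Sub4→City (+1); total 3.
Path Plant→Sub1→City (+1); total 4.
Path Plant→Bus2→City (+1); total 5.
No residual Plant→City path; max flow = 5.
Certifying cut of size 5: {Plant→Bus1, Plant→Bus2, Plant→City, Plant→Sub1, Plant→Sub4}.

5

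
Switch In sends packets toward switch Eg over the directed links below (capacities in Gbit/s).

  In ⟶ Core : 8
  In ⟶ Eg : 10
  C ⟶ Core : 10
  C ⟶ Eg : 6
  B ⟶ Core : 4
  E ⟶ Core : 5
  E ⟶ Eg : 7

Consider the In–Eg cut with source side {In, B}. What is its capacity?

22

Edges leaving {In, B}: In→Core (8), In→Eg (10), B→Core (4).
Cut capacity = 8 + 10 + 4 = 22.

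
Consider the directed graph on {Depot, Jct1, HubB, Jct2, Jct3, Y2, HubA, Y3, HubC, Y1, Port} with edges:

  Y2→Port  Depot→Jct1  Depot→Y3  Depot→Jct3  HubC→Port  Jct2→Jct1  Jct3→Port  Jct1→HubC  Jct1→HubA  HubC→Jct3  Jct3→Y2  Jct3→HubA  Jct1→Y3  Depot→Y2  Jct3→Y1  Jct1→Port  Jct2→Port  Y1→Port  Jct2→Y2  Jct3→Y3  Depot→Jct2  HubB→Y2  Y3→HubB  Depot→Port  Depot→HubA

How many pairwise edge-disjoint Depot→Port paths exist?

Assign every edge capacity 1; by Menger, the answer equals the max flow.
Path Depot→Port (+1); total 1.
Path Depot→Jct1→Port (+1); total 2.
Path Depot→Jct2→Port (+1); total 3.
Path Depot→Jct3→Port (+1); total 4.
Path Depot→Y2→Port (+1); total 5.
No residual Depot→Port path; max flow = 5.
Certifying cut of size 5: {Depot→Jct1, Depot→Jct2, Depot→Jct3, Depot→Port, Y2→Port}.

5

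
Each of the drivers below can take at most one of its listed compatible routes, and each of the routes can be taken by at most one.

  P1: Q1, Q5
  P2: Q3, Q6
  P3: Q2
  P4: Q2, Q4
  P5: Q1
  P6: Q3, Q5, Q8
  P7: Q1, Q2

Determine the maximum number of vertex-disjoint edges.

Unit-capacity flow: source→left, listed edges, right→sink; max matching = max flow.
Augmenting path P1→Q1 (+1); matched 1.
Augmenting path P2→Q3 (+1); matched 2.
Augmenting path P3→Q2 (+1); matched 3.
Augmenting path P4→Q4 (+1); matched 4.
Augmenting path P6→Q5 (+1); matched 5.
Augmenting path P5→Q1→P1→Q5→P6→Q8 (+1); matched 6.
No augmenting path remains; maximum matching = 6.
König certificate: {P1, P2, P4, P6, Q1, Q2} is a vertex cover of size 6 (every listed pair touches it), so no matching can be larger.

6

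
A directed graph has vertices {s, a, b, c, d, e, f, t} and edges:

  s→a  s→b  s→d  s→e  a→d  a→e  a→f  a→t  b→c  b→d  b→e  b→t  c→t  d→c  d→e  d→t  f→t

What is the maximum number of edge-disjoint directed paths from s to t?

3

Assign every edge capacity 1; by Menger, the answer equals the max flow.
Path s→a→t (+1); total 1.
Path s→b→t (+1); total 2.
Path s→d→t (+1); total 3.
No residual s→t path; max flow = 3.
Certifying cut of size 3: {s→a, s→b, s→d}.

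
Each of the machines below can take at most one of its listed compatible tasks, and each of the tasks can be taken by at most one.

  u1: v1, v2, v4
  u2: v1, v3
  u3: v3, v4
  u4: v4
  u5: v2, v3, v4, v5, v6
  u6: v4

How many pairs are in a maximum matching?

5

Unit-capacity flow: source→left, listed edges, right→sink; max matching = max flow.
Augmenting path u1→v1 (+1); matched 1.
Augmenting path u2→v3 (+1); matched 2.
Augmenting path u3→v4 (+1); matched 3.
Augmenting path u5→v2 (+1); matched 4.
Augmenting path u4→v4→u3→v3→u2→v1→u1→v2→u5→v5 (+1); matched 5.
No augmenting path remains; maximum matching = 5.
König certificate: {u1, u2, u3, u5, v4} is a vertex cover of size 5 (every listed pair touches it), so no matching can be larger.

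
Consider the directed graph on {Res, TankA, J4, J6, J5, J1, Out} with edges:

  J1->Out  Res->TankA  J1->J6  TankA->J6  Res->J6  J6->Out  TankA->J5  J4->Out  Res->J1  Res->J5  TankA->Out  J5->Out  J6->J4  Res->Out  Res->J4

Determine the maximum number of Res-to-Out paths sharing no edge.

6

Assign every edge capacity 1; by Menger, the answer equals the max flow.
Path Res→Out (+1); total 1.
Path Res→TankA→Out (+1); total 2.
Path Res→J4→Out (+1); total 3.
Path Res→J6→Out (+1); total 4.
Path Res→J5→Out (+1); total 5.
Path Res→J1→Out (+1); total 6.
No residual Res→Out path; max flow = 6.
Certifying cut of size 6: {Res→J1, Res→J4, Res→J5, Res→J6, Res→Out, Res→TankA}.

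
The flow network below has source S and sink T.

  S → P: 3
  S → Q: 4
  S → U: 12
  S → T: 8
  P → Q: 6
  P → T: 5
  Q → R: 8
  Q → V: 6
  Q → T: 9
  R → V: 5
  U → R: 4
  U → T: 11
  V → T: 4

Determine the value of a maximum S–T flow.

27

Augment S→T: bottleneck 8, flow now 8.
Augment S→P→T: bottleneck 3, flow now 11.
Augment S→Q→T: bottleneck 4, flow now 15.
Augment S→U→T: bottleneck 11, flow now 26.
Augment S→U→R→V→T: bottleneck 1, flow now 27.
No augmenting path remains; maximum flow = 27.
In the residual graph, reachable from S: {S}.
Min-cut edges: S→P (3), S→Q (4), S→U (12), S→T (8); capacity 3 + 4 + 12 + 8 = 27.
This cut is saturated, so no flow can exceed 27.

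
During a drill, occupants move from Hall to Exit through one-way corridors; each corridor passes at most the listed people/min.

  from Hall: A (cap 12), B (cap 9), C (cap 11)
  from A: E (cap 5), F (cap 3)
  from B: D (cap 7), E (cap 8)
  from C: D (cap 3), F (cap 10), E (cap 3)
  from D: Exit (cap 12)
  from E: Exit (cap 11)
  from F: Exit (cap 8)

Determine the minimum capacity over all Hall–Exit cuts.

Augment Hall→A→E→Exit: bottleneck 5, flow now 5.
Augment Hall→A→F→Exit: bottleneck 3, flow now 8.
Augment Hall→B→D→Exit: bottleneck 7, flow now 15.
Augment Hall→B→E→Exit: bottleneck 2, flow now 17.
Augment Hall→C→D→Exit: bottleneck 3, flow now 20.
Augment Hall→C→E→Exit: bottleneck 3, flow now 23.
Augment Hall→C→F→Exit: bottleneck 5, flow now 28.
No augmenting path remains; maximum flow = 28.
By max-flow min-cut, the minimum cut capacity equals the max flow.
In the residual graph, reachable from Hall: {Hall, A}.
Min-cut edges: Hall→B (9), Hall→C (11), A→E (5), A→F (3); capacity 9 + 11 + 5 + 3 = 28.

28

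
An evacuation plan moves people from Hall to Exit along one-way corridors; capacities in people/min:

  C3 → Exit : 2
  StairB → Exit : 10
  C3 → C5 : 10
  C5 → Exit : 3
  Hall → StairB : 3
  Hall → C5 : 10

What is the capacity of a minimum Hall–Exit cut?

Augment Hall→StairB→Exit: bottleneck 3, flow now 3.
Augment Hall→C5→Exit: bottleneck 3, flow now 6.
No augmenting path remains; maximum flow = 6.
By max-flow min-cut, the minimum cut capacity equals the max flow.
In the residual graph, reachable from Hall: {Hall, C5}.
Min-cut edges: Hall→StairB (3), C5→Exit (3); capacity 3 + 3 = 6.

6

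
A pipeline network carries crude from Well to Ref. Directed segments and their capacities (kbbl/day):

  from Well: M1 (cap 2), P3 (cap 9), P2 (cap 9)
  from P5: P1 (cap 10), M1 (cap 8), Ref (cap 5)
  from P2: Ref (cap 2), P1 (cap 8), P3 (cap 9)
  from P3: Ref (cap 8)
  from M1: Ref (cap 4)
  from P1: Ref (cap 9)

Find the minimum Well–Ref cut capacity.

Augment Well→P2→Ref: bottleneck 2, flow now 2.
Augment Well→P3→Ref: bottleneck 8, flow now 10.
Augment Well→M1→Ref: bottleneck 2, flow now 12.
Augment Well→P2→P1→Ref: bottleneck 7, flow now 19.
No augmenting path remains; maximum flow = 19.
By max-flow min-cut, the minimum cut capacity equals the max flow.
In the residual graph, reachable from Well: {Well, P3}.
Min-cut edges: Well→P2 (9), Well→M1 (2), P3→Ref (8); capacity 9 + 2 + 8 = 19.

19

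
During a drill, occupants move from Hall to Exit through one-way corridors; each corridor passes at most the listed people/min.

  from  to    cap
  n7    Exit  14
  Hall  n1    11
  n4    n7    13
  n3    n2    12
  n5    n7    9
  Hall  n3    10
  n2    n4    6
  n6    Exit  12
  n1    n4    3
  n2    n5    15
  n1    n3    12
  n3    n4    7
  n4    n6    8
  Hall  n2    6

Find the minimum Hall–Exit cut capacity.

22

Augment Hall→n1→n4→n6→Exit: bottleneck 3, flow now 3.
Augment Hall→n2→n4→n6→Exit: bottleneck 5, flow now 8.
Augment Hall→n2→n4→n7→Exit: bottleneck 1, flow now 9.
Augment Hall→n3→n4→n7→Exit: bottleneck 7, flow now 16.
Augment Hall→n3→n2→n5→n7→Exit: bottleneck 3, flow now 19.
Augment Hall→n1→n3→n2→n5→n7→Exit: bottleneck 3, flow now 22.
No augmenting path remains; maximum flow = 22.
By max-flow min-cut, the minimum cut capacity equals the max flow.
In the residual graph, reachable from Hall: {Hall, n1, n2, n3, n4, n5, n7}.
Min-cut edges: n4→n6 (8), n7→Exit (14); capacity 8 + 14 = 22.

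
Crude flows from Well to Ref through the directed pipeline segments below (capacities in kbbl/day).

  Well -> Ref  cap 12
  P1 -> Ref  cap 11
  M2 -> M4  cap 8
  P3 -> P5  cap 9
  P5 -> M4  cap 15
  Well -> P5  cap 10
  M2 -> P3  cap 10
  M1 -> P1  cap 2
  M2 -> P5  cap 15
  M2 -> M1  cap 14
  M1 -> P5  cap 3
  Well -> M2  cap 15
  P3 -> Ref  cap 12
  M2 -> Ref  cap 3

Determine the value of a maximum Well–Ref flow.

27

Augment Well→Ref: bottleneck 12, flow now 12.
Augment Well→M2→Ref: bottleneck 3, flow now 15.
Augment Well→M2→P3→Ref: bottleneck 10, flow now 25.
Augment Well→M2→M1→P1→Ref: bottleneck 2, flow now 27.
No augmenting path remains; maximum flow = 27.
In the residual graph, reachable from Well: {Well, P5, M4}.
Min-cut edges: Well→M2 (15), Well→Ref (12); capacity 15 + 12 = 27.
This cut is saturated, so no flow can exceed 27.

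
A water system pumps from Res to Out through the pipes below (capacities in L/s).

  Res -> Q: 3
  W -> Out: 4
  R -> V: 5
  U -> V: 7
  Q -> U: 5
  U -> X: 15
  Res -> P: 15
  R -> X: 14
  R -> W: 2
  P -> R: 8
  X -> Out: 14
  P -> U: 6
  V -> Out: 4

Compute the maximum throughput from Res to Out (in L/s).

Augment Res→P→R→V→Out: bottleneck 4, flow now 4.
Augment Res→P→R→W→Out: bottleneck 2, flow now 6.
Augment Res→P→R→X→Out: bottleneck 2, flow now 8.
Augment Res→P→U→X→Out: bottleneck 6, flow now 14.
Augment Res→Q→U→X→Out: bottleneck 3, flow now 17.
No augmenting path remains; maximum flow = 17.
In the residual graph, reachable from Res: {Res, P}.
Min-cut edges: Res→Q (3), P→R (8), P→U (6); capacity 3 + 8 + 6 = 17.
This cut is saturated, so no flow can exceed 17.

17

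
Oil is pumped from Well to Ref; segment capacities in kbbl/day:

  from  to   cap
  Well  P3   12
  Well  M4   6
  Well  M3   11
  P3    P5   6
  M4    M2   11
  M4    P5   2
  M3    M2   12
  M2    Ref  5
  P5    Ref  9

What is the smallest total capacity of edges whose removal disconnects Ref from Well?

Augment Well→P3→P5→Ref: bottleneck 6, flow now 6.
Augment Well→M4→M2→Ref: bottleneck 5, flow now 11.
Augment Well→M4→P5→Ref: bottleneck 1, flow now 12.
Augment Well→M3→M2→M4→P5→Ref: bottleneck 1, flow now 13. (uses reverse residual edge)
No augmenting path remains; maximum flow = 13.
By max-flow min-cut, the minimum cut capacity equals the max flow.
In the residual graph, reachable from Well: {Well, P3, M4, M3, M2}.
Min-cut edges: P3→P5 (6), M4→P5 (2), M2→Ref (5); capacity 6 + 2 + 5 = 13.

13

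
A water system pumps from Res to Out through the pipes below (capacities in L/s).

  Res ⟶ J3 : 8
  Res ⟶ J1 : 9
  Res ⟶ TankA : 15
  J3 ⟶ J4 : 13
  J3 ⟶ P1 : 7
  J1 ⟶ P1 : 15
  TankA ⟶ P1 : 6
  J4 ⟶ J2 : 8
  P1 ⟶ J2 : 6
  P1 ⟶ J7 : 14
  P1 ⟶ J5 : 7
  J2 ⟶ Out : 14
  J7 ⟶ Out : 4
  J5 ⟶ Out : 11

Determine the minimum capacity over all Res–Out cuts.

23

Augment Res→J3→J4→J2→Out: bottleneck 8, flow now 8.
Augment Res→J1→P1→J2→Out: bottleneck 6, flow now 14.
Augment Res→J1→P1→J7→Out: bottleneck 3, flow now 17.
Augment Res→TankA→P1→J7→Out: bottleneck 1, flow now 18.
Augment Res→TankA→P1→J5→Out: bottleneck 5, flow now 23.
No augmenting path remains; maximum flow = 23.
By max-flow min-cut, the minimum cut capacity equals the max flow.
In the residual graph, reachable from Res: {Res, TankA}.
Min-cut edges: Res→J3 (8), Res→J1 (9), TankA→P1 (6); capacity 8 + 9 + 6 = 23.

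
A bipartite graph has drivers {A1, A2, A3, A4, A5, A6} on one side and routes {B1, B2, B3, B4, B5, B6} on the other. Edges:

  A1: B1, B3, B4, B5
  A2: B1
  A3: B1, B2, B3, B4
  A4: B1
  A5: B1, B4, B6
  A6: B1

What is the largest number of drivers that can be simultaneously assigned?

4

Unit-capacity flow: source→left, listed edges, right→sink; max matching = max flow.
Augmenting path A1→B1 (+1); matched 1.
Augmenting path A3→B2 (+1); matched 2.
Augmenting path A5→B4 (+1); matched 3.
Augmenting path A2→B1→A1→B3 (+1); matched 4.
No augmenting path remains; maximum matching = 4.
König certificate: {A1, A3, A5, B1} is a vertex cover of size 4 (every listed pair touches it), so no matching can be larger.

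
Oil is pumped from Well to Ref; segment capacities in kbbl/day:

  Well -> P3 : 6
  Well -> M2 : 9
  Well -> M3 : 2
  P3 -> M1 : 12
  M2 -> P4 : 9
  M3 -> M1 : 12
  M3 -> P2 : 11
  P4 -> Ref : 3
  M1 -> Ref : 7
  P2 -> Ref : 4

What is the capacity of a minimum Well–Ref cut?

11

Augment Well→P3→M1→Ref: bottleneck 6, flow now 6.
Augment Well→M2→P4→Ref: bottleneck 3, flow now 9.
Augment Well→M3→M1→Ref: bottleneck 1, flow now 10.
Augment Well→M3→P2→Ref: bottleneck 1, flow now 11.
No augmenting path remains; maximum flow = 11.
By max-flow min-cut, the minimum cut capacity equals the max flow.
In the residual graph, reachable from Well: {Well, M2, P4}.
Min-cut edges: Well→P3 (6), Well→M3 (2), P4→Ref (3); capacity 6 + 2 + 3 = 11.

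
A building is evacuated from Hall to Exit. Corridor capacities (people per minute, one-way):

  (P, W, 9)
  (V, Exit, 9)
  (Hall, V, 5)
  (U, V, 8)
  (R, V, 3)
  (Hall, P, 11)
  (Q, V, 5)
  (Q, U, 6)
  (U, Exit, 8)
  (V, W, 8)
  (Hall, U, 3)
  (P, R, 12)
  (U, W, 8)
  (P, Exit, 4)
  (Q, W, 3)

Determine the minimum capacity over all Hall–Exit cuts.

15

Augment Hall→P→Exit: bottleneck 4, flow now 4.
Augment Hall→U→Exit: bottleneck 3, flow now 7.
Augment Hall→V→Exit: bottleneck 5, flow now 12.
Augment Hall→P→R→V→Exit: bottleneck 3, flow now 15.
No augmenting path remains; maximum flow = 15.
By max-flow min-cut, the minimum cut capacity equals the max flow.
In the residual graph, reachable from Hall: {Hall, P, R, W}.
Min-cut edges: Hall→U (3), Hall→V (5), P→Exit (4), R→V (3); capacity 3 + 5 + 4 + 3 = 15.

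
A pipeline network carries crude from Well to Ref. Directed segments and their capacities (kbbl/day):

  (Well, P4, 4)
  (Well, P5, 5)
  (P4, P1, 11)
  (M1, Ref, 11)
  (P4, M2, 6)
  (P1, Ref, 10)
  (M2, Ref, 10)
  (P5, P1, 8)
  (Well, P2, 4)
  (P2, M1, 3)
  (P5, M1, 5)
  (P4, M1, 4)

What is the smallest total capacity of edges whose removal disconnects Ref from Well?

Augment Well→P2→M1→Ref: bottleneck 3, flow now 3.
Augment Well→P4→M2→Ref: bottleneck 4, flow now 7.
Augment Well→P5→M1→Ref: bottleneck 5, flow now 12.
No augmenting path remains; maximum flow = 12.
By max-flow min-cut, the minimum cut capacity equals the max flow.
In the residual graph, reachable from Well: {Well, P2}.
Min-cut edges: Well→P4 (4), Well→P5 (5), P2→M1 (3); capacity 4 + 5 + 3 = 12.

12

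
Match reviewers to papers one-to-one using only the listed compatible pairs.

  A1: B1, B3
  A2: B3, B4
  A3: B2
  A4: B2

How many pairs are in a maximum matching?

3

Unit-capacity flow: source→left, listed edges, right→sink; max matching = max flow.
Augmenting path A1→B1 (+1); matched 1.
Augmenting path A2→B3 (+1); matched 2.
Augmenting path A3→B2 (+1); matched 3.
No augmenting path remains; maximum matching = 3.
König certificate: {A1, A2, B2} is a vertex cover of size 3 (every listed pair touches it), so no matching can be larger.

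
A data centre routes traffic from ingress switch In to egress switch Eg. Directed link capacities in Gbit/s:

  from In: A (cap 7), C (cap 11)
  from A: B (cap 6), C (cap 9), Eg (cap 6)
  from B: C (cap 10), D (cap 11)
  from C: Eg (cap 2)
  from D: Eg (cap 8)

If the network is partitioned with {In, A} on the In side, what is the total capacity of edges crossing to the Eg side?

Edges leaving {In, A}: In→C (11), A→B (6), A→C (9), A→Eg (6).
Cut capacity = 11 + 6 + 9 + 6 = 32.

32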